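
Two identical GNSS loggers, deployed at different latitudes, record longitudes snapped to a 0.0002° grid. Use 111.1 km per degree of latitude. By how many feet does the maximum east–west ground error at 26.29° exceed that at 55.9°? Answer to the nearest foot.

With a 0.0002° grid the true value lies within half a step, ±0.0002°/2 = ±0.0001°, of the stored one.
At 26.29°: 0.0001° × 111100 × cos 26.29° = 0.0001 × 111100 × 0.8966 ≈ 9.9608 m.
Error at 55.9° = 0.0001° × 111100 × cos 55.9° ≈ 11.11 × 0.5606 = 6.2287 m.
So the lower-latitude error exceeds the higher by 9.9608 − 6.2287 = 3.7321 m.
Converting: 3.73212 m × 3.2808 ft/m ≈ 12.245 ft.

12 feet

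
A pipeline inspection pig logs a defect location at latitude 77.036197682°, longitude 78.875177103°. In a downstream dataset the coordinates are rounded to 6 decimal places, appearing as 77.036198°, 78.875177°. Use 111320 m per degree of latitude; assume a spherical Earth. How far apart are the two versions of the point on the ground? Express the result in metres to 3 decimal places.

0.035 metres

The latitude changed by -0.000000318° and the longitude by +0.000000103°.
North–south shift: -0.000000318 × 111320 = -0.0353998 m.
East–west at this latitude: 0.000000103° × 111320 × cos 77.0362° ≈ 0.000000103 × 24973 = 0.00257222 m.
Combined displacement = (0.0353998² + 0.00257222²)^½ ≈ 0.0354931 m.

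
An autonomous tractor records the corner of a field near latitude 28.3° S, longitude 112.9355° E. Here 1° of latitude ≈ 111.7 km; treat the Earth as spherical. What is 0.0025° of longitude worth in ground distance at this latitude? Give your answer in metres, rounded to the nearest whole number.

246 metres

0.0025° of longitude at 28.3° is 0.0025 × 111700 × cos 28.3° ≈ 0.0025 × 98349.3 = 245.873 m.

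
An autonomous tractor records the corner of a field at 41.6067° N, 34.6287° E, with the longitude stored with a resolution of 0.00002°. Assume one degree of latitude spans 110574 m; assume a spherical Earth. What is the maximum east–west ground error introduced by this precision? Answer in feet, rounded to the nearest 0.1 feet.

With a 0.00002° grid the true value lies within half a step, ±0.00002°/2 = ±1e-05°, of the stored one.
One degree of longitude at 41.6067° is 110574 × cos 41.6067° ≈ 110574 × 0.7477 = 82678.4 m.
East–west error: 1e-05° × 82678.4 m/° ≈ 0.826784 m.
In feet: 0.826784 m ÷ 0.3048 ≈ 2.7125 ft.

2.7 feet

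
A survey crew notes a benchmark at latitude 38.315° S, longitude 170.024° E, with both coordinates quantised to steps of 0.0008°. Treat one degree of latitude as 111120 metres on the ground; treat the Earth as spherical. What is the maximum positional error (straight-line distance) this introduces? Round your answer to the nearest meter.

56 meters

With a 0.0008° grid the true value lies within half a step, ±0.0008°/2 = ±0.0004°, of the stored one.
Latitude error → 0.0004 × 111120 = 44.448 m along the meridian.
East–west component at 38.315°: 0.0004° × 111120 × cos 38.315° ≈ 0.0004 × 87186.3 ≈ 34.8745 m.
Worst case both components are at the extreme and orthogonal: √(44.448² + 34.8745²) ≈ 56.4965 m.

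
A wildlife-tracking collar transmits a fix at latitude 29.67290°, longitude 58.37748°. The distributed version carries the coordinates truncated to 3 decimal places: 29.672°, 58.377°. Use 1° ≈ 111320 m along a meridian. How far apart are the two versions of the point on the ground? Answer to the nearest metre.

110 metres

The latitude changed by +0.00090° and the longitude by +0.00048°.
North–south shift: 0.00090 × 111320 = 100.188 m.
East–west at this latitude: 0.00048° × 111320 × cos 29.672° ≈ 0.00048 × 96723 = 46.427 m.
Combined displacement = (100.188² + 46.427²)^½ ≈ 110.422 m.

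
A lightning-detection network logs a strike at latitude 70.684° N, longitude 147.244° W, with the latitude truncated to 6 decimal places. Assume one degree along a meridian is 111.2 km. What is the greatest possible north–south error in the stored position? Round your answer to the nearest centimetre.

11 centimetres

Truncating at 6 decimal places can drop up to a full unit in the last place, so the latitude may be off by as much as 1e-06°.
So the N–S error is at most 1e-06 × 111200 = 0.1112 m.
That is 0.1112 m = 11.12 cm.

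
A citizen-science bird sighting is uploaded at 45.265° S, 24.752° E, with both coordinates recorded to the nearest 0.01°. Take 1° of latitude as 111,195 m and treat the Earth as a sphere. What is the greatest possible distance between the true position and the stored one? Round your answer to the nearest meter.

Rounding to 2 decimal places leaves each coordinate within ±0.005° of the true value.
North–south component: 0.005° × 111195 = 555.975 m.
E–W at 45.265°: 0.005° × 111195 × cos 45.265° = 0.005 × 111195 × 0.7038 ≈ 391.311 m.
The two errors are perpendicular, so the maximum displacement is √(555.975² + 391.311²) ≈ 679.877 m.

680 meters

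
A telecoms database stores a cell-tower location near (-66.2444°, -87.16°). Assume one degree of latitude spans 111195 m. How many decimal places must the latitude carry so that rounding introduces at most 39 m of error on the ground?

One degree of latitude covers 111195 m.
N decimal places → at most half a unit in the last place, 0.5 × 10⁻ᴺ° = 111195/2 × 10⁻ᴺ m.
Setting 55597.5 × 10⁻ᴺ ≤ 39 gives 10ᴺ ≥ 1426, i.e. N ≥ 3.15.
N = 3 would give 55.6 m (too coarse); N = 4 gives 5.56 m ≤ 39 m.

4 decimal places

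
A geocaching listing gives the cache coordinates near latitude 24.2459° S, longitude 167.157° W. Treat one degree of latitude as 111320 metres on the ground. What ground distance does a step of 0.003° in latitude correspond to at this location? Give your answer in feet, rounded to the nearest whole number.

1096 feet

Along a meridian 0.003° is 0.003 × 111320 = 333.96 m.
Converting: 333.96 m × 3.2808 ft/m ≈ 1095.7 ft.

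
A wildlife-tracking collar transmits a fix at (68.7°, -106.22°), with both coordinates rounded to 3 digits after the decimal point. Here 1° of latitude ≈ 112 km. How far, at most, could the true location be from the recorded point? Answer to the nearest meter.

60 meters

Rounding to 3 decimal places leaves each coordinate within ±0.0005° of the true value.
Latitude error → 0.0005 × 112000 = 56 m along the meridian.
E–W at 68.7°: 0.0005° × 112000 × cos 68.7° = 0.0005 × 112000 × 0.3633 ≈ 20.3421 m.
Combining orthogonally: (56² + 20.3421²)^½ ≈ 59.5802 m.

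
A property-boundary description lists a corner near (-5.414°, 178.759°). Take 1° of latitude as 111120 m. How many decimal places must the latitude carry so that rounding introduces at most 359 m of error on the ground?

3 decimal places

One degree of latitude covers 111120 m.
Rounding to N decimal places gives at most 0.5 × 10⁻ᴺ degrees of error, i.e. 0.5 × 10⁻ᴺ × 111120 m.
Need 0.5 × 111120 × 10⁻ᴺ ≤ 359 → 10⁻ᴺ ≤ 6.461e-03, so N ≥ 2.19.
N = 2 would give 556 m (too coarse); N = 3 gives 55.6 m ≤ 359 m.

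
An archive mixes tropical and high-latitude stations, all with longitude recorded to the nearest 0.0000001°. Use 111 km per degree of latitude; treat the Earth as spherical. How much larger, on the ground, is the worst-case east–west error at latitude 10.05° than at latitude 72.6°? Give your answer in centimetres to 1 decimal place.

0.4 centimetres

Rounding to 7 decimal places leaves the longitude within ±5e-08° of the true value.
Error at 10.05° = 5e-08° × 111000 × cos 10.05° ≈ 0.00555 × 0.9847 = 0.0054648 m.
At 72.6°: 5e-08° × 111000 × cos 72.6° = 5e-08 × 111000 × 0.2990 ≈ 0.0016597 m.
So the lower-latitude error exceeds the higher by 0.0054648 − 0.0016597 = 0.0038052 m.
That is 0.00380516 m = 0.38052 cm.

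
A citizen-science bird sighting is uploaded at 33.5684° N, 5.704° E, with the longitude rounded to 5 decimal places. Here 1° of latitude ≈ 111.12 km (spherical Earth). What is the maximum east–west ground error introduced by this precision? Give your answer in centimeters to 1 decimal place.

46.3 centimeters

Rounding to 5 decimal places leaves the longitude within ±5e-06° of the true value.
At latitude 33.5684° a degree of longitude spans 111120 m × cos 33.5684° = 111120 × 0.8332 ≈ 92588.1 m.
So at most 5e-06° × 92588.1 ≈ 0.462941 m east–west.
That is 0.462941 m = 46.294 cm.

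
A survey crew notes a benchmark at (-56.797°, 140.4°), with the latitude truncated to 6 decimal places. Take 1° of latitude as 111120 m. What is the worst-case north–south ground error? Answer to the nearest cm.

Truncating at 6 decimal places can drop up to a full unit in the last place, so the latitude may be off by as much as 1e-06°.
So the N–S error is at most 1e-06 × 111120 = 0.11112 m.
That is 0.11112 m = 11.112 cm.

11 cm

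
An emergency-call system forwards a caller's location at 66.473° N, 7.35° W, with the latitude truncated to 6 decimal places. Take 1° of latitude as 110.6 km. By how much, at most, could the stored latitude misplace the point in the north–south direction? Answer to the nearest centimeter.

Truncating at 6 decimal places can drop up to a full unit in the last place, so the latitude may be off by as much as 1e-06°.
North–south distance: 1e-06° × 110600 m/° = 0.1106 m.
That is 0.1106 m = 11.06 cm.

11 centimeters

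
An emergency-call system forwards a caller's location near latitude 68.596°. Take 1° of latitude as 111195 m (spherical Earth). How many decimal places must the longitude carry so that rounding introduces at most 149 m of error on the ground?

At 68.596° one degree of longitude covers 111195 × cos 68.596° ≈ 111195 × 0.3649 ≈ 40579.7 m.
N decimal places → at most half a unit in the last place, 0.5 × 10⁻ᴺ° = 40579.7/2 × 10⁻ᴺ m.
Need 0.5 × 40579.7 × 10⁻ᴺ ≤ 149 → 10⁻ᴺ ≤ 7.344e-03, so N ≥ 2.13.
At 2 places the error can reach 203 m, but 3 places keeps it to 20.3 m.

3 decimal places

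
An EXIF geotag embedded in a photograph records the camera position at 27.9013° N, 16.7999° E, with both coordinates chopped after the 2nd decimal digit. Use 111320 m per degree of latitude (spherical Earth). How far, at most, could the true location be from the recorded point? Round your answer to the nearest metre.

1486 metres

Truncating at 2 decimal places can drop up to a full unit in the last place, so each coordinate may be off by as much as 0.01°.
Latitude error → 0.01 × 111320 = 1113.2 m along the meridian.
E–W at 27.9013°: 0.01° × 111320 × cos 27.9013° = 0.01 × 111320 × 0.8838 ≈ 983.796 m.
The two errors are perpendicular, so the maximum displacement is √(1113.2² + 983.796²) ≈ 1485.62 m.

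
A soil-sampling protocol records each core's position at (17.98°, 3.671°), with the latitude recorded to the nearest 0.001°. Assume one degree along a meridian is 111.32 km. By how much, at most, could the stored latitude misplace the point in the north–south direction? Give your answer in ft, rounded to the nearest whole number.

Rounding to 3 decimal places leaves the latitude within ±0.0005° of the true value.
So the N–S error is at most 0.0005 × 111320 = 55.66 m.
Converting: 55.66 m × 3.2808 ft/m ≈ 182.61 ft.

183 ft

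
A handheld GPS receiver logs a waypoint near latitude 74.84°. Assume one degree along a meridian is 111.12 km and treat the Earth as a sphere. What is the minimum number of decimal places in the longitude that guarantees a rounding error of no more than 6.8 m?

At 74.84° one degree of longitude covers 111120 × cos 74.84° ≈ 111120 × 0.2615 ≈ 29059.6 m.
Rounding to N decimal places gives at most 0.5 × 10⁻ᴺ degrees of error, i.e. 0.5 × 10⁻ᴺ × 29059.6 m.
Setting 14529.8 × 10⁻ᴺ ≤ 6.8 gives 10ᴺ ≥ 2137, i.e. N ≥ 3.33.
At 3 places the error can reach 14.5 m, but 4 places keeps it to 1.45 m.

4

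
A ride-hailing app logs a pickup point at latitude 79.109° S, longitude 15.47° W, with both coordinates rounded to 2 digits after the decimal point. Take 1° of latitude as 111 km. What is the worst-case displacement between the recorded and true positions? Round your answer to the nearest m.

Rounding to 2 decimal places leaves each coordinate within ±0.005° of the true value.
Latitude error → 0.005 × 111000 = 555 m along the meridian.
Longitude error → 0.005 × 111000 × cos 79.109° = 0.005 × 111000 × 0.1889 ≈ 104.862 m.
The two errors are perpendicular, so the maximum displacement is √(555² + 104.862²) ≈ 564.82 m.

565 m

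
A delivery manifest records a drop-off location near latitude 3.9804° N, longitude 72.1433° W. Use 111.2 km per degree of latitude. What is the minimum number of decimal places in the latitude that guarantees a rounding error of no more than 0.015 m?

7

One degree of latitude covers 111200 m.
N decimal places → at most half a unit in the last place, 0.5 × 10⁻ᴺ° = 111200/2 × 10⁻ᴺ m.
Need 0.5 × 111200 × 10⁻ᴺ ≤ 0.015 → 10⁻ᴺ ≤ 2.698e-07, so N ≥ 6.57.
At 6 places the error can reach 0.0556 m, but 7 places keeps it to 0.00556 m.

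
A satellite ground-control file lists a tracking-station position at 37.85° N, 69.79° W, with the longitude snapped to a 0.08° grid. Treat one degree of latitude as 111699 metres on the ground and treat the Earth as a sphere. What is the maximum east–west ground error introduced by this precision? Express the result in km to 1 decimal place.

3.5 km

With a 0.08° grid the true value lies within half a step, ±0.08°/2 = ±0.04°, of the stored one.
Parallels shrink by cos φ, so at 37.85° a degree of longitude is 111699 × 0.7896 ≈ 88199.7 m.
Maximum E–W displacement: 0.04 × 88199.7 = 3527.99 m.
That is 3527.99 m = 3.528 km.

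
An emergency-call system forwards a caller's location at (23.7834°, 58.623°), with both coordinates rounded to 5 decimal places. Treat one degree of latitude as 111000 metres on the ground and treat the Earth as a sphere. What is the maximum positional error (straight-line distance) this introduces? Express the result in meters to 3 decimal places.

Rounding to 5 decimal places leaves each coordinate within ±5e-06° of the true value.
North–south component: 5e-06° × 111000 = 0.555 m.
East–west component at 23.7834°: 5e-06° × 111000 × cos 23.7834° ≈ 5e-06 × 101573 ≈ 0.507867 m.
The two errors are perpendicular, so the maximum displacement is √(0.555² + 0.507867²) ≈ 0.752299 m.

0.752 meters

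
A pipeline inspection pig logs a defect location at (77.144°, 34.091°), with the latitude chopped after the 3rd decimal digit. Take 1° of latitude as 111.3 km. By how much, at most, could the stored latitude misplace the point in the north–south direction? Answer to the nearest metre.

Truncating at 3 decimal places can drop up to a full unit in the last place, so the latitude may be off by as much as 0.001°.
Along the meridian that is 0.001° × 111300 m/° = 111.3 m.

111 metres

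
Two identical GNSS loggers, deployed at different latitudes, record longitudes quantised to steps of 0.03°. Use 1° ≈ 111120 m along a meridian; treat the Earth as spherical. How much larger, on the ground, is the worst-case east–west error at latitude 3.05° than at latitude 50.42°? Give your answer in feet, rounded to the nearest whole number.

With a 0.03° grid the true value lies within half a step, ±0.03°/2 = ±0.015°, of the stored one.
At 3.05°: 0.015° × 111120 × cos 3.05° = 0.015 × 111120 × 0.9986 ≈ 1664.4 m.
At 50.42°: 0.015° × 111120 × cos 50.42° = 0.015 × 111120 × 0.6372 ≈ 1062 m.
So the lower-latitude error exceeds the higher by 1664.4 − 1062 = 602.43 m.
In feet: 602.429 m ÷ 0.3048 ≈ 1976.5 ft.

1976 feet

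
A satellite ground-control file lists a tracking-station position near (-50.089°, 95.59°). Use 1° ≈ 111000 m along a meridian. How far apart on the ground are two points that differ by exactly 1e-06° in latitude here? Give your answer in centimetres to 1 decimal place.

Along a meridian 1e-06° is 1e-06 × 111000 = 0.111 m.
That is 0.111 m = 11.1 cm.

11.1 centimetres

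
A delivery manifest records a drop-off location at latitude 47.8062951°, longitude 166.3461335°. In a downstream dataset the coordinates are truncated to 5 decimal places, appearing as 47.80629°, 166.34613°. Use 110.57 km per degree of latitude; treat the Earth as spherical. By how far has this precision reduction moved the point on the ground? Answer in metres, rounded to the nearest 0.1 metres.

0.6 metres

The latitude changed by +0.0000051° and the longitude by +0.0000035°.
N–S: 0.0000051° × 110570 m/° = 0.563907 m.
E–W at 47.8063°: 0.0000035° × 110570 × cos 47.8063° = 0.0000035 × 110570 × 0.6716 ≈ 0.259921 m.
Combined displacement = (0.563907² + 0.259921²)^½ ≈ 0.620927 m.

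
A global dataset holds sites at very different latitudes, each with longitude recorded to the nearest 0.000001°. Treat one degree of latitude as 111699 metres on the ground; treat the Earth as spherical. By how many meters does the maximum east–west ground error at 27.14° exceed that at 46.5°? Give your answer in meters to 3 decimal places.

Rounding to 6 decimal places leaves the longitude within ±5e-07° of the true value.
Error at 27.14° = 5e-07° × 111699 × cos 27.14° ≈ 0.055849 × 0.8899 = 0.0497 m.
Error at 46.5° = 5e-07° × 111699 × cos 46.5° ≈ 0.055849 × 0.6884 = 0.038444 m.
So the lower-latitude error exceeds the higher by 0.0497 − 0.038444 = 0.011256 m.

0.011 meters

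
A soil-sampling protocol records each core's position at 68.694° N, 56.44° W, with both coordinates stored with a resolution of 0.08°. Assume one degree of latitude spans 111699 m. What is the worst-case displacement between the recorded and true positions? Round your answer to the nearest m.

With a 0.08° grid the true value lies within half a step, ±0.08°/2 = ±0.04°, of the stored one.
North–south component: 0.04° × 111699 = 4467.96 m.
E–W at 68.694°: 0.04° × 111699 × cos 68.694° = 0.04 × 111699 × 0.3633 ≈ 1623.43 m.
The two errors are perpendicular, so the maximum displacement is √(4467.96² + 1623.43²) ≈ 4753.75 m.

4754 m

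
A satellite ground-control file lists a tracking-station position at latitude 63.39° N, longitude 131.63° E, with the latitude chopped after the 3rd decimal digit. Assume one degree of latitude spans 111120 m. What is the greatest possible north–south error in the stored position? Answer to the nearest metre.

Truncating at 3 decimal places can drop up to a full unit in the last place, so the latitude may be off by as much as 0.001°.
North–south distance: 0.001° × 111120 m/° = 111.12 m.

111 metres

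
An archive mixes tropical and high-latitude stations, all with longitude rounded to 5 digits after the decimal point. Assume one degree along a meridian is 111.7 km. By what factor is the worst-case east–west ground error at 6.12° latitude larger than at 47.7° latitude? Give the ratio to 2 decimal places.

Rounding to 5 decimal places leaves the longitude within ±5e-06° of the true value.
Error at 6.12° = 5e-06° × 111700 × cos 6.12° ≈ 0.5585 × 0.9943 = 0.55532 m.
At 47.7°: 5e-06° × 111700 × cos 47.7° = 5e-06 × 111700 × 0.6730 ≈ 0.37588 m.
Ratio: 0.55532 / 0.37588 = cos 6.12° / cos 47.7° ≈ 1.4774.

1.48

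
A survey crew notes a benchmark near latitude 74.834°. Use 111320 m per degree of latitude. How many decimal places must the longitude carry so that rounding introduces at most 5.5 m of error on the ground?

4 decimal places

At 74.834° one degree of longitude covers 111320 × cos 74.834° ≈ 111320 × 0.2616 ≈ 29123.1 m.
With N decimal places the half-ulp bound is 0.5·10⁻ᴺ°, or 0.5·10⁻ᴺ × 29123.1 m on the ground.
Setting 14561.6 × 10⁻ᴺ ≤ 5.5 gives 10ᴺ ≥ 2648, i.e. N ≥ 3.42.
So 4 decimal places suffice (1.46 m); 3 would allow up to 14.6 m.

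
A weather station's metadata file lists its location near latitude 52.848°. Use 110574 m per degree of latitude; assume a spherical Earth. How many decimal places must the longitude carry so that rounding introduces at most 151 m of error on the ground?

At 52.848° one degree of longitude covers 110574 × cos 52.848° ≈ 110574 × 0.6039 ≈ 66779.1 m.
N decimal places → at most half a unit in the last place, 0.5 × 10⁻ᴺ° = 66779.1/2 × 10⁻ᴺ m.
Setting 33389.6 × 10⁻ᴺ ≤ 151 gives 10ᴺ ≥ 221.1, i.e. N ≥ 2.34.
So 3 decimal places suffice (33.4 m); 2 would allow up to 334 m.

3 decimal places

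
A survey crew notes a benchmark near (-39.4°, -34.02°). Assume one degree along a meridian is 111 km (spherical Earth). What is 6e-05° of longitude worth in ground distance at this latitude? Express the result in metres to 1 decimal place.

5.1 metres

One degree of longitude here spans 111000 × cos 39.4° = 111000 × 0.7727 ≈ 85773.4 m; 6e-05° of that is 5.14641 m.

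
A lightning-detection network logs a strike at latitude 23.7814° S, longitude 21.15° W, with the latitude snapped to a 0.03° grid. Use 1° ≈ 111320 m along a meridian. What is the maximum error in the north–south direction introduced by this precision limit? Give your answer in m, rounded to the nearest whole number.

1670 m

With a 0.03° grid the true value lies within half a step, ±0.03°/2 = ±0.015°, of the stored one.
North–south distance: 0.015° × 111320 m/° = 1669.8 m.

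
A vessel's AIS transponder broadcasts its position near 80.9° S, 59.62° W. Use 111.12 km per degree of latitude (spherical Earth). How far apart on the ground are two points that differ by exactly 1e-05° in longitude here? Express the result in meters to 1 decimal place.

One degree of longitude here spans 111120 × cos 80.9° = 111120 × 0.1582 ≈ 17574.5 m; 1e-05° of that is 0.175745 m.

0.2 meters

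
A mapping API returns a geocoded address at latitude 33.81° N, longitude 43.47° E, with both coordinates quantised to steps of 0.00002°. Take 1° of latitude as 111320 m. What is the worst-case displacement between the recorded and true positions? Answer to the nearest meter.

With a 0.00002° grid the true value lies within half a step, ±0.00002°/2 = ±1e-05°, of the stored one.
N–S: 1e-05° × 111320 m/° = 1.1132 m.
E–W at 33.81°: 1e-05° × 111320 × cos 33.81° = 1e-05 × 111320 × 0.8309 ≈ 0.924944 m.
Combining orthogonally: (1.1132² + 0.924944²)^½ ≈ 1.44732 m.

1 meters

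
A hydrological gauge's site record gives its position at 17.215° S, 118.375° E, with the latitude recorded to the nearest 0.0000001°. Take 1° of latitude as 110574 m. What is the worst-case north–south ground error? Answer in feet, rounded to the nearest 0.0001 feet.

Rounding to 7 decimal places leaves the latitude within ±5e-08° of the true value.
So the N–S error is at most 5e-08 × 110574 = 0.0055287 m.
Converting: 0.0055287 m × 3.2808 ft/m ≈ 0.018139 ft.

0.0181 feet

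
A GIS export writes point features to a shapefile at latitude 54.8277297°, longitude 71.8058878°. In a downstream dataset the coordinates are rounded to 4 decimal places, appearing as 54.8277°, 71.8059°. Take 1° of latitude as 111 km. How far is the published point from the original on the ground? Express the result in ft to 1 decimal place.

11.1 ft

Δlat = 54.8277297 − 54.8277 = +0.0000297°; Δlon = 71.8058878 − 71.8059 = -0.0000122°.
North–south shift: 0.0000297 × 111000 = 3.2967 m.
East–west at this latitude: -0.0000122° × 111000 × cos 54.8277° ≈ -0.0000122 × 63940.1 = -0.78007 m.
Hypotenuse of the two orthogonal shifts: √(3.2967² + 0.78007²) = 3.38773 m.
Converting: 3.38773 m × 3.2808 ft/m ≈ 11.115 ft.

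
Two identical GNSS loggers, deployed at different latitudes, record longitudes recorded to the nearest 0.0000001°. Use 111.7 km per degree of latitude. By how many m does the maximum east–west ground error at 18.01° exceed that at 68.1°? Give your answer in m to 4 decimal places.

Rounding to 7 decimal places leaves the longitude within ±5e-08° of the true value.
At 18.01°: 5e-08° × 111700 × cos 18.01° = 5e-08 × 111700 × 0.9510 ≈ 0.0053113 m.
Error at 68.1° = 5e-08° × 111700 × cos 68.1° ≈ 0.005585 × 0.3730 = 0.0020831 m.
So the lower-latitude error exceeds the higher by 0.0053113 − 0.0020831 = 0.0032282 m.

0.0032 m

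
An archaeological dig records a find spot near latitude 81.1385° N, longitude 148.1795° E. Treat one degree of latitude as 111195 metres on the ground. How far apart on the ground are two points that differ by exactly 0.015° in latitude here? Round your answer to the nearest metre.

Along a meridian 0.015° is 0.015 × 111195 = 1667.92 m.

1668 metres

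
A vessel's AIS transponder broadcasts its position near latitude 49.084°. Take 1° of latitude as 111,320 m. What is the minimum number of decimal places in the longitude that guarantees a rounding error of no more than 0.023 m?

At 49.084° one degree of longitude covers 111320 × cos 49.084° ≈ 111320 × 0.6550 ≈ 72909.2 m.
Rounding to N decimal places gives at most 0.5 × 10⁻ᴺ degrees of error, i.e. 0.5 × 10⁻ᴺ × 72909.2 m.
Need 0.5 × 72909.2 × 10⁻ᴺ ≤ 0.023 → 10⁻ᴺ ≤ 6.309e-07, so N ≥ 6.20.
N = 6 would give 0.0365 m (too coarse); N = 7 gives 0.00365 m ≤ 0.023 m.

7 decimal places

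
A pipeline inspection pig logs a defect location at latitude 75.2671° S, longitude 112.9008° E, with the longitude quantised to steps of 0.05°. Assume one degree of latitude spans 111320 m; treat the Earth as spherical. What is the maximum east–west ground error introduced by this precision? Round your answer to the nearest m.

With a 0.05° grid the true value lies within half a step, ±0.05°/2 = ±0.025°, of the stored one.
Parallels shrink by cos φ, so at 75.2671° a degree of longitude is 111320 × 0.2543 ≈ 28310.2 m.
East–west error: 0.025° × 28310.2 m/° ≈ 707.754 m.

708 m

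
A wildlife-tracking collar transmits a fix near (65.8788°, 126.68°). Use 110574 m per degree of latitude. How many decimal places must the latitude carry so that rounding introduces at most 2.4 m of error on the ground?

5

One degree of latitude covers 110574 m.
Rounding to N decimal places gives at most 0.5 × 10⁻ᴺ degrees of error, i.e. 0.5 × 10⁻ᴺ × 110574 m.
Need 0.5 × 110574 × 10⁻ᴺ ≤ 2.4 → 10⁻ᴺ ≤ 4.341e-05, so N ≥ 4.36.
At 4 places the error can reach 5.53 m, but 5 places keeps it to 0.553 m.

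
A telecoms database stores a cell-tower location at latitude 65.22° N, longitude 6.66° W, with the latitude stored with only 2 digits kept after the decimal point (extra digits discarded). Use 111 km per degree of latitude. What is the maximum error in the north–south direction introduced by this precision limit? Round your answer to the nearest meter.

1110 meters

Truncating at 2 decimal places can drop up to a full unit in the last place, so the latitude may be off by as much as 0.01°.
Along the meridian that is 0.01° × 111000 m/° = 1110 m.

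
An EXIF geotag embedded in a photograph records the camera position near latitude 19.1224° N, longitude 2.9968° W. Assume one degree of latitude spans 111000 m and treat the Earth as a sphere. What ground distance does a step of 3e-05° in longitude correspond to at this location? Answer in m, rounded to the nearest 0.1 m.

3.1 m

3e-05° of longitude at 19.1224° is 3e-05 × 111000 × cos 19.1224° ≈ 3e-05 × 104875 = 3.14625 m.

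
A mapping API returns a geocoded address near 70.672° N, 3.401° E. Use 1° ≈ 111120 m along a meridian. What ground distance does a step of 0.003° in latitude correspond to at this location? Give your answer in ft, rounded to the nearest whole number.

0.003° × 111120 m/° = 333.36 m.
In feet: 333.36 m ÷ 0.3048 ≈ 1093.7 ft.

1094 ft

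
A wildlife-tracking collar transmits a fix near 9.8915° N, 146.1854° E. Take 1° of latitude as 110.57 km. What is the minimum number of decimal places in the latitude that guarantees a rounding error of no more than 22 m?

4

One degree of latitude covers 110570 m.
N decimal places → at most half a unit in the last place, 0.5 × 10⁻ᴺ° = 110570/2 × 10⁻ᴺ m.
Setting 55285 × 10⁻ᴺ ≤ 22 gives 10ᴺ ≥ 2513, i.e. N ≥ 3.40.
N = 3 would give 55.3 m (too coarse); N = 4 gives 5.53 m ≤ 22 m.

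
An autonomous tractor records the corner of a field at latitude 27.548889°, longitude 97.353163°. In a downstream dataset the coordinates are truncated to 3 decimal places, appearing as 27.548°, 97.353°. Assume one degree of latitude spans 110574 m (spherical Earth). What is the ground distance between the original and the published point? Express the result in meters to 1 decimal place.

The latitude changed by +0.000889° and the longitude by +0.000163°.
N–S: 0.000889° × 110574 m/° = 98.3003 m.
E–W at 27.548°: 0.000163° × 110574 × cos 27.548° = 0.000163 × 110574 × 0.8866 ≈ 15.9801 m.
Hypotenuse of the two orthogonal shifts: √(98.3003² + 15.9801²) = 99.5907 m.

99.6 meters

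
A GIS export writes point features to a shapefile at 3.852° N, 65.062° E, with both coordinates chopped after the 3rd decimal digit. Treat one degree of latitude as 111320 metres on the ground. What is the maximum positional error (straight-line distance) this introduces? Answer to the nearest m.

157 m

Truncating at 3 decimal places can drop up to a full unit in the last place, so each coordinate may be off by as much as 0.001°.
N–S: 0.001° × 111320 m/° = 111.32 m.
Longitude error → 0.001 × 111320 × cos 3.852° = 0.001 × 111320 × 0.9977 ≈ 111.069 m.
Combining orthogonally: (111.32² + 111.069²)^½ ≈ 157.253 m.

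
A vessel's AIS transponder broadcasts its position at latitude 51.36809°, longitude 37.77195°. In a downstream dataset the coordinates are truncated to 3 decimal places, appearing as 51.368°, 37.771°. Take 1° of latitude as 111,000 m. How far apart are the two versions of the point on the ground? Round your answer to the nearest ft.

The latitude changed by +0.00009° and the longitude by +0.00095°.
N–S: 0.00009° × 111000 m/° = 9.99 m.
East–west at this latitude: 0.00095° × 111000 × cos 51.368° ≈ 0.00095 × 69299.1 = 65.8341 m.
Combined displacement = (9.99² + 65.8341²)^½ ≈ 66.5878 m.
Converting: 66.5878 m × 3.2808 ft/m ≈ 218.46 ft.

218 ft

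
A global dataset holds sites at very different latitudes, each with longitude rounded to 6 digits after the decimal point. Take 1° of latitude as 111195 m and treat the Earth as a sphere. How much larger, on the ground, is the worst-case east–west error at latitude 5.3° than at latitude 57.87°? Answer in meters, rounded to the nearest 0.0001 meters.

Rounding to 6 decimal places leaves the longitude within ±5e-07° of the true value.
Error at 5.3° = 5e-07° × 111195 × cos 5.3° ≈ 0.055597 × 0.9957 = 0.05536 m.
Error at 57.87° = 5e-07° × 111195 × cos 57.87° ≈ 0.055597 × 0.5318 = 0.029569 m.
Difference: 0.05536 − 0.029569 = 0.025791 m.

0.0258 meters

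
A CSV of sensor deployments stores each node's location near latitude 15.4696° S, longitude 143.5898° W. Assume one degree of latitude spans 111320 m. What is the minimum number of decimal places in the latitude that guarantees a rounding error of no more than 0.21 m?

One degree of latitude covers 111320 m.
With N decimal places the half-ulp bound is 0.5·10⁻ᴺ°, or 0.5·10⁻ᴺ × 111320 m on the ground.
Setting 55660 × 10⁻ᴺ ≤ 0.21 gives 10ᴺ ≥ 2.65e+05, i.e. N ≥ 5.42.
At 5 places the error can reach 0.557 m, but 6 places keeps it to 0.0557 m.

6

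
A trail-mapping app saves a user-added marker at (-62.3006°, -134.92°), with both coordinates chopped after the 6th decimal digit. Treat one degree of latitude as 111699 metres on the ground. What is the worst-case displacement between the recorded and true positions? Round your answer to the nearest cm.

12 cm

Truncating at 6 decimal places can drop up to a full unit in the last place, so each coordinate may be off by as much as 1e-06°.
Latitude error → 1e-06 × 111699 = 0.111699 m along the meridian.
East–west component at 62.3006°: 1e-06° × 111699 × cos 62.3006° ≈ 1e-06 × 51921.4 ≈ 0.0519214 m.
Worst case both components are at the extreme and orthogonal: √(0.111699² + 0.0519214²) ≈ 0.123177 m.
That is 0.123177 m = 12.318 cm.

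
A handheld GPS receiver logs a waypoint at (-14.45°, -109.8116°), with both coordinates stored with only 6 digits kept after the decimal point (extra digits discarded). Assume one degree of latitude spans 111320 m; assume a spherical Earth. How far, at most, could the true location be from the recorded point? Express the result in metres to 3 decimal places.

Truncating at 6 decimal places can drop up to a full unit in the last place, so each coordinate may be off by as much as 1e-06°.
N–S: 1e-06° × 111320 m/° = 0.11132 m.
East–west component at 14.45°: 1e-06° × 111320 × cos 14.45° ≈ 1e-06 × 107798 ≈ 0.107798 m.
Combining orthogonally: (0.11132² + 0.107798²)^½ ≈ 0.15496 m.

0.155 metres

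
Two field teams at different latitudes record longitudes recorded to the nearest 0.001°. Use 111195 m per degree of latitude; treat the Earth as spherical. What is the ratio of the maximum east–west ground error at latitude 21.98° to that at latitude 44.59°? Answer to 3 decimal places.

1.302

Rounding to 3 decimal places leaves the longitude within ±0.0005° of the true value.
Error at 21.98° = 0.0005° × 111195 × cos 21.98° ≈ 55.598 × 0.9273 = 51.556 m.
At 44.59°: 0.0005° × 111195 × cos 44.59° = 0.0005 × 111195 × 0.7121 ≈ 39.594 m.
The ratio reduces to cos 21.98° / cos 44.59° = 0.9273/0.7121 ≈ 1.3021.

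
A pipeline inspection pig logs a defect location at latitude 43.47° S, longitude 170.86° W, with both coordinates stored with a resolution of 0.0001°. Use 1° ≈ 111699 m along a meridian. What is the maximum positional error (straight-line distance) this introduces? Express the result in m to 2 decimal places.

6.90 m

With a 0.0001° grid the true value lies within half a step, ±0.0001°/2 = ±5e-05°, of the stored one.
Latitude error → 5e-05 × 111699 = 5.58495 m along the meridian.
E–W at 43.47°: 5e-05° × 111699 × cos 43.47° = 5e-05 × 111699 × 0.7257 ≈ 4.05319 m.
Combining orthogonally: (5.58495² + 4.05319²)^½ ≈ 6.90073 m.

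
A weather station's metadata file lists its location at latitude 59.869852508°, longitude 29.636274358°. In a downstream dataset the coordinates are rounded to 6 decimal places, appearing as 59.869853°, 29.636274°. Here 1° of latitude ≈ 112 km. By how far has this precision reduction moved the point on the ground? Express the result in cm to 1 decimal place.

5.9 cm

The latitude changed by -0.000000492° and the longitude by +0.000000358°.
North–south shift: -0.000000492 × 112000 = -0.055104 m.
East–west at this latitude: 0.000000358° × 112000 × cos 59.8699° ≈ 0.000000358 × 56220.2 = 0.0201268 m.
Combined displacement = (0.055104² + 0.0201268²)^½ ≈ 0.0586646 m.
That is 0.0586646 m = 5.8665 cm.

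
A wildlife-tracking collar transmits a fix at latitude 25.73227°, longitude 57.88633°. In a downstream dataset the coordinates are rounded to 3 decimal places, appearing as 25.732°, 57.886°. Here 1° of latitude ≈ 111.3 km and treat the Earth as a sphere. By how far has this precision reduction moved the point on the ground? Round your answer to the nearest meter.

Δlat = 25.73227 − 25.732 = +0.00027°; Δlon = 57.88633 − 57.886 = +0.00033°.
N–S: 0.00027° × 111300 m/° = 30.051 m.
E–W at 25.732°: 0.00033° × 111300 × cos 25.732° = 0.00033 × 111300 × 0.9008 ≈ 33.0868 m.
Hypotenuse of the two orthogonal shifts: √(30.051² + 33.0868²) = 44.6967 m.

45 meters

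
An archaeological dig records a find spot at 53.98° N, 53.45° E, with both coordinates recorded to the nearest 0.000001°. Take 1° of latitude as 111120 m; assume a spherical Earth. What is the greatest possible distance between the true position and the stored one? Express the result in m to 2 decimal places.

0.06 m

Rounding to 6 decimal places leaves each coordinate within ±5e-07° of the true value.
N–S: 5e-07° × 111120 m/° = 0.05556 m.
East–west component at 53.98°: 5e-07° × 111120 × cos 53.98° ≈ 5e-07 × 65346.1 ≈ 0.032673 m.
The two errors are perpendicular, so the maximum displacement is √(0.05556² + 0.032673²) ≈ 0.064455 m.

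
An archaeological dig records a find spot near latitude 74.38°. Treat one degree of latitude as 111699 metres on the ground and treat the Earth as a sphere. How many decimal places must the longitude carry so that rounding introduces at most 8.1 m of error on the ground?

At 74.38° one degree of longitude covers 111699 × cos 74.38° ≈ 111699 × 0.2693 ≈ 30075.6 m.
N decimal places → at most half a unit in the last place, 0.5 × 10⁻ᴺ° = 30075.6/2 × 10⁻ᴺ m.
Setting 15037.8 × 10⁻ᴺ ≤ 8.1 gives 10ᴺ ≥ 1857, i.e. N ≥ 3.27.
So 4 decimal places suffice (1.5 m); 3 would allow up to 15 m.

4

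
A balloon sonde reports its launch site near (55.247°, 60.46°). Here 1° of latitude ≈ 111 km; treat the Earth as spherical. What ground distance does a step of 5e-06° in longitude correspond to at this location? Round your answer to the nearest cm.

32 cm

One degree of longitude here spans 111000 × cos 55.247° = 111000 × 0.5700 ≈ 63274.4 m; 5e-06° of that is 0.316372 m.
That is 0.316372 m = 31.637 cm.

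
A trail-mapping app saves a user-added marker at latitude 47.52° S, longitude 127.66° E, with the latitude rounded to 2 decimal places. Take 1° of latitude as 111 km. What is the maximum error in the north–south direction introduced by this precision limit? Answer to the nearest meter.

Rounding to 2 decimal places leaves the latitude within ±0.005° of the true value.
North–south distance: 0.005° × 111000 m/° = 555 m.

555 meters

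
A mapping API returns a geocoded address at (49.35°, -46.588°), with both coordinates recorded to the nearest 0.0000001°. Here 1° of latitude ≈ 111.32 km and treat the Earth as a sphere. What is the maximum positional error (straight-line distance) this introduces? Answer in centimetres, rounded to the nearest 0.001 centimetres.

0.664 centimetres

Rounding to 7 decimal places leaves each coordinate within ±5e-08° of the true value.
Latitude error → 5e-08 × 111320 = 0.005566 m along the meridian.
E–W at 49.35°: 5e-08° × 111320 × cos 49.35° = 5e-08 × 111320 × 0.6514 ≈ 0.0036259 m.
Combining orthogonally: (0.005566² + 0.0036259²)^½ ≈ 0.00664285 m.
That is 0.00664285 m = 0.66429 cm.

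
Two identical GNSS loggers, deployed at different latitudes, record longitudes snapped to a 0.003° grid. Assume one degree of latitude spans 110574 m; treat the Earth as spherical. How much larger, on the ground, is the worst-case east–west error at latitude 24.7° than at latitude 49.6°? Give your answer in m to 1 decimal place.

With a 0.003° grid the true value lies within half a step, ±0.003°/2 = ±0.0015°, of the stored one.
At 24.7°: 0.0015° × 110574 × cos 24.7° = 0.0015 × 110574 × 0.9085 ≈ 150.69 m.
At 49.6°: 0.0015° × 110574 × cos 49.6° = 0.0015 × 110574 × 0.6481 ≈ 107.5 m.
Difference: 150.69 − 107.5 = 43.188 m.

43.2 m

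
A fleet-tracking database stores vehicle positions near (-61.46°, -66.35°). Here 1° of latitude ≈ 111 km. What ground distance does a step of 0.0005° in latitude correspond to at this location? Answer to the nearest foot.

0.0005° × 111000 m/° = 55.5 m.
In feet: 55.5 m ÷ 0.3048 ≈ 182.09 ft.

182 feet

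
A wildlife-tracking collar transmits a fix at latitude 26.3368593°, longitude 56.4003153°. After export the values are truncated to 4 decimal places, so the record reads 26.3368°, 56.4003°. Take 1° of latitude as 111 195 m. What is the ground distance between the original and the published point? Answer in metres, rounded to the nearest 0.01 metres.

The latitude changed by +0.0000593° and the longitude by +0.0000153°.
North–south shift: 0.0000593 × 111195 = 6.59386 m.
East–west at this latitude: 0.0000153° × 111195 × cos 26.3368° ≈ 0.0000153 × 99653.1 = 1.52469 m.
Hypotenuse of the two orthogonal shifts: √(6.59386² + 1.52469²) = 6.76784 m.

6.77 metres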